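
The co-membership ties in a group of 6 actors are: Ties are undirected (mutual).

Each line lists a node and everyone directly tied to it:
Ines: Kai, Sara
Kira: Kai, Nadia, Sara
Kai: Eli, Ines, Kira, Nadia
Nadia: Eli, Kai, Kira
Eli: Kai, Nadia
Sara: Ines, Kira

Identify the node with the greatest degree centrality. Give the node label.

Degrees — Eli:2, Ines:2, Kai:4, Kira:3, Nadia:3, Sara:2.
The maximum is 4, attained only by Kai.

Kai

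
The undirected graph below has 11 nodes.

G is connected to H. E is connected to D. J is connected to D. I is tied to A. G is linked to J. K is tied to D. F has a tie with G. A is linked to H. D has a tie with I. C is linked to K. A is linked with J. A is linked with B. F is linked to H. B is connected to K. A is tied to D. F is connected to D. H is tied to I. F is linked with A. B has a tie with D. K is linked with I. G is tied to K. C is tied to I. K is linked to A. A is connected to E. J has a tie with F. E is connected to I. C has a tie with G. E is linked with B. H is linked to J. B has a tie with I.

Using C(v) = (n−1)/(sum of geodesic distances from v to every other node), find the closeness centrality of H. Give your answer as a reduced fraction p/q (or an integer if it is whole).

2/3

Distances from H: A:1, B:2, C:2, D:2, E:2, F:1, G:1, I:1, J:1, K:2. Sum = 15.
n = 11, so closeness = 10/15 = 2/3.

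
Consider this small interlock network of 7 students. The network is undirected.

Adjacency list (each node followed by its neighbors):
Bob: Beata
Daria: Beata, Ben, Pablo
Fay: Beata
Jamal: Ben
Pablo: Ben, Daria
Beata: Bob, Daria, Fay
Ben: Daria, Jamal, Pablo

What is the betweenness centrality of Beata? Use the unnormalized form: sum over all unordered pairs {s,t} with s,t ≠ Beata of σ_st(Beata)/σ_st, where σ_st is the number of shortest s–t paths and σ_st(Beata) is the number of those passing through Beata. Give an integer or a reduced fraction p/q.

Pairs whose geodesics pass through Beata — Fay–Jamal: 1; Fay–Pablo: 1; Fay–Ben: 1; Fay–Daria: 1; Fay–Bob: 1; Jamal–Bob: 1; Pablo–Bob: 1; Ben–Bob: 1; Daria–Bob: 1.
All other pairs contribute 0.
Summing the contributions gives betweenness(Beata) = 9.

9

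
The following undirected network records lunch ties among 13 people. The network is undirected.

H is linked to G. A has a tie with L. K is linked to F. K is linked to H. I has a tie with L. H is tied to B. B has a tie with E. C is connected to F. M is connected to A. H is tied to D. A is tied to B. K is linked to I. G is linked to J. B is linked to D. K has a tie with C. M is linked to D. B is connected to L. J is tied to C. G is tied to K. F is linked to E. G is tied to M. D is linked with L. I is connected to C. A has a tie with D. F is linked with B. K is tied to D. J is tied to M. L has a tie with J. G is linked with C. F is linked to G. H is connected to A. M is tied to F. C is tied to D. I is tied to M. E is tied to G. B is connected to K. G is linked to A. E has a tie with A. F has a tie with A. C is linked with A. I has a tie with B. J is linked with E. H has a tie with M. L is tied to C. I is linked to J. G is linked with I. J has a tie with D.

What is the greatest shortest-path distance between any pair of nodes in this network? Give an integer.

2

Eccentricity of each node (its greatest distance to any other): A:2, B:2, C:2, D:2, E:2, F:2, G:2, H:2, I:2, J:2, K:2, L:2, M:2.
The maximum eccentricity is 2, realized for instance by the pair K–A via K – B – A. So the diameter is 2.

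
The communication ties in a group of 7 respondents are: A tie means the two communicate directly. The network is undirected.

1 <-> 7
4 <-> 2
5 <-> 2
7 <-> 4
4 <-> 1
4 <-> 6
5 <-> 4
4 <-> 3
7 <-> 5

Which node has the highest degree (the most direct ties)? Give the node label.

Degrees — 1:2, 2:2, 3:1, 4:6, 5:3, 6:1, 7:3.
The maximum is 6, attained only by 4.

4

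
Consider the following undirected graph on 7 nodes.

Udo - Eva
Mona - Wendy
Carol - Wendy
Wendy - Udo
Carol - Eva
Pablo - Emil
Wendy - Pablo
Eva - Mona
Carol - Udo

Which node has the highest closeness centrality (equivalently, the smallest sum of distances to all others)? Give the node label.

Wendy

Farness (sum of distances to all others) for each node — Carol:10, Emil:16, Eva:12, Mona:11, Pablo:11, Udo:10, Wendy:8.
The smallest farness is 8, for Wendy, so Wendy has the highest closeness.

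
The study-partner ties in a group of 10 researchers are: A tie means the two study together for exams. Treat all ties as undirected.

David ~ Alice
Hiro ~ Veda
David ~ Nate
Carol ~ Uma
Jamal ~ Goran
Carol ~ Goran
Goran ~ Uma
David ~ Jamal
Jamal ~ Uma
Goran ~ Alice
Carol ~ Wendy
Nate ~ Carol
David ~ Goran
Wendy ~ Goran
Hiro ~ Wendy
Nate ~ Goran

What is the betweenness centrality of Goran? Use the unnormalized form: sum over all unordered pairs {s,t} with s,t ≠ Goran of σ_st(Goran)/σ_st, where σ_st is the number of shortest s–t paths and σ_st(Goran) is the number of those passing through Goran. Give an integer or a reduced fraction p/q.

Pairs whose geodesics pass through Goran — Wendy–Uma: 1/2; Wendy–Jamal: 1; Wendy–David: 1; Wendy–Nate: 1/2; Wendy–Alice: 1; Veda–Uma: 1/2; Veda–Jamal: 1; Veda–David: 1; Veda–Nate: 1/2; Veda–Alice: 1; Hiro–Uma: 1/2; Hiro–Jamal: 1; Hiro–David: 1; Hiro–Nate: 1/2 … (+10 more pairs).
All other pairs contribute 0.
Summing the contributions gives betweenness(Goran) = 35/2.

35/2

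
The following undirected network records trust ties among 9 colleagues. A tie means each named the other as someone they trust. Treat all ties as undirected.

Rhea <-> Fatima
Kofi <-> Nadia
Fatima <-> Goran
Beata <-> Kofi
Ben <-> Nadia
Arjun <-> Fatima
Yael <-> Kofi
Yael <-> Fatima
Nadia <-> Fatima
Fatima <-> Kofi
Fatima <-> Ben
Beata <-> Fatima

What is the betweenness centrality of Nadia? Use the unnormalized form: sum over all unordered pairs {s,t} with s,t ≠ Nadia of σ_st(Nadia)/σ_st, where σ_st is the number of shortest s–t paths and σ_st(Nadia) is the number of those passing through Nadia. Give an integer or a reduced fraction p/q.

Pairs whose geodesics pass through Nadia — Ben–Kofi: 1/2.
All other pairs contribute 0.
Summing the contributions gives betweenness(Nadia) = 1/2.

1/2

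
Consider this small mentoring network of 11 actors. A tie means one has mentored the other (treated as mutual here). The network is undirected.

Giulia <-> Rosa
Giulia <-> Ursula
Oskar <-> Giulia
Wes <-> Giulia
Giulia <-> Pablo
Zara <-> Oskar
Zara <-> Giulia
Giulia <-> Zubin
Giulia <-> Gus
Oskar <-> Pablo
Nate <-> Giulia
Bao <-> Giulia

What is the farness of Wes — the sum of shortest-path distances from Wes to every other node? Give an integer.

19

Distances from Wes: Bao:2, Giulia:1, Gus:2, Nate:2, Oskar:2, Pablo:2, Rosa:2, Ursula:2, Zara:2, Zubin:2.
Sum = 2 + 1 + 2 + 2 + 2 + 2 + 2 + 2 + 2 + 2 = 19.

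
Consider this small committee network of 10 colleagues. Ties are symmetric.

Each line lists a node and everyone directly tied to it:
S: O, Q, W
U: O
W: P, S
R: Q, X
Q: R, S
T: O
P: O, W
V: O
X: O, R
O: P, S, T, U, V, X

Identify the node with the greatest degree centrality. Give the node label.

O

Degrees — O:6, P:2, Q:2, R:2, S:3, T:1, U:1, V:1, W:2, X:2.
The maximum is 6, attained only by O.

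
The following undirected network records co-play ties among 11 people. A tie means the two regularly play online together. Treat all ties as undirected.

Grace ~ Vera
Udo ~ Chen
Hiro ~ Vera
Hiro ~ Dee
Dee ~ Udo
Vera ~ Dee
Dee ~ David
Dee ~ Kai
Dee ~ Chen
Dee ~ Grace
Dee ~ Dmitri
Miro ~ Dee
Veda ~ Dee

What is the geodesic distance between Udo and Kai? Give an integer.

2

One shortest route is Udo – Dee – Kai, which uses 2 edges, and Udo and Kai are not directly tied, so nothing shorter exists. So d(Udo,Kai) = 2.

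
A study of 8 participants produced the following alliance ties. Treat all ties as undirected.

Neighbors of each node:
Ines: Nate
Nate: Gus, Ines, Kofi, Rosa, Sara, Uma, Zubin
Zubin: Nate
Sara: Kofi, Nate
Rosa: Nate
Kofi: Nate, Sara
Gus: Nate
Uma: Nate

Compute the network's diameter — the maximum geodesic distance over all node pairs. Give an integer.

Eccentricity of each node (its greatest distance to any other): Gus:2, Ines:2, Kofi:2, Nate:1, Rosa:2, Sara:2, Uma:2, Zubin:2.
The maximum eccentricity is 2, realized for instance by the pair Rosa–Ines via Rosa – Nate – Ines. So the diameter is 2.

2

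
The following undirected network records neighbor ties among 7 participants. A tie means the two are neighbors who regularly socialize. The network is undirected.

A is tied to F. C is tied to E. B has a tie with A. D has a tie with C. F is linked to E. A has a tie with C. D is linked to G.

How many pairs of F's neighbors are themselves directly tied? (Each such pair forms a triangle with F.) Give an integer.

0

F's neighbors are A and E, but none of them are tied to each other, so no triangle contains F.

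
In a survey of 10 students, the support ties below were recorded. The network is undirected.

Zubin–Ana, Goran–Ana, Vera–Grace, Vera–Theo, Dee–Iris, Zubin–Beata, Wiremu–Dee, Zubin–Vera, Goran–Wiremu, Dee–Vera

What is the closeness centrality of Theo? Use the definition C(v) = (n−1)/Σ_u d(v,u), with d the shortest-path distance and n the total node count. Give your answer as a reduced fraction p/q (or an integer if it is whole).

9/23

Distances from Theo: Ana:3, Beata:3, Dee:2, Goran:4, Grace:2, Iris:3, Vera:1, Wiremu:3, Zubin:2. Sum = 23.
n = 10, so closeness = 9/23.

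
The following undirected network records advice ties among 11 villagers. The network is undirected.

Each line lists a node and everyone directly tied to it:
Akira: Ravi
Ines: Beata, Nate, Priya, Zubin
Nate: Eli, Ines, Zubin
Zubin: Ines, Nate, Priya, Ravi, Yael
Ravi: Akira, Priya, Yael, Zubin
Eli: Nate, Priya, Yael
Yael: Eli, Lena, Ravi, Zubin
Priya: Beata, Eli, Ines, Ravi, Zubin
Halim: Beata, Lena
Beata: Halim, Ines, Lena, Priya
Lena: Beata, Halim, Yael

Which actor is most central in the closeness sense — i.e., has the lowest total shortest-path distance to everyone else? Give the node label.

Priya

Farness (sum of distances to all others) for each node — Akira:26, Beata:17, Eli:19, Halim:24, Ines:17, Lena:19, Nate:20, Priya:15, Ravi:17, Yael:16, Zubin:16.
The smallest farness is 15, for Priya, so Priya has the highest closeness.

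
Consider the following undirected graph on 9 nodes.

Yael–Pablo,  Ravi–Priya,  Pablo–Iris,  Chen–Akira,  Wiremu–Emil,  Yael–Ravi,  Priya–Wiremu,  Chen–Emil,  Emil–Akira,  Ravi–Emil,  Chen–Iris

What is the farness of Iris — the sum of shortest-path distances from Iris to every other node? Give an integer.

18

Distances from Iris: Akira:2, Chen:1, Emil:2, Pablo:1, Priya:4, Ravi:3, Wiremu:3, Yael:2.
Sum = 2 + 1 + 2 + 1 + 4 + 3 + 3 + 2 = 18.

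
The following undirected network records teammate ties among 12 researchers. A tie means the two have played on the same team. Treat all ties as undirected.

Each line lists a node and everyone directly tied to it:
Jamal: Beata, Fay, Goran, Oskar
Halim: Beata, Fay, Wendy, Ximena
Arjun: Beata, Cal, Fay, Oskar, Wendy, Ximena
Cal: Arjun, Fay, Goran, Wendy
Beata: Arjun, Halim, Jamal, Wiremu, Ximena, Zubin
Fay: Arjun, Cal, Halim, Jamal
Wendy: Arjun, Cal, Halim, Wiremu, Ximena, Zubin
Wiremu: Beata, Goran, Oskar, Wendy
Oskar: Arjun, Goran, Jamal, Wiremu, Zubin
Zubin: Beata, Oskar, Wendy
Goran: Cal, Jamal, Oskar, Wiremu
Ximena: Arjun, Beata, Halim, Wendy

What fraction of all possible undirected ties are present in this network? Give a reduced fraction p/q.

9/22

There are 27 edges and 12 nodes, so the maximum possible is C(12,2) = 66.
Density = 27/66 = 9/22.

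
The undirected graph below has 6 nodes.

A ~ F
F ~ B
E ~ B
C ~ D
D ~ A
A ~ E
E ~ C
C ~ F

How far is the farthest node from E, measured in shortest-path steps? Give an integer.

Distances from E: A:1, B:1, C:1, D:2, F:2.
The largest is 2 (to F and D), so the eccentricity of E is 2.

2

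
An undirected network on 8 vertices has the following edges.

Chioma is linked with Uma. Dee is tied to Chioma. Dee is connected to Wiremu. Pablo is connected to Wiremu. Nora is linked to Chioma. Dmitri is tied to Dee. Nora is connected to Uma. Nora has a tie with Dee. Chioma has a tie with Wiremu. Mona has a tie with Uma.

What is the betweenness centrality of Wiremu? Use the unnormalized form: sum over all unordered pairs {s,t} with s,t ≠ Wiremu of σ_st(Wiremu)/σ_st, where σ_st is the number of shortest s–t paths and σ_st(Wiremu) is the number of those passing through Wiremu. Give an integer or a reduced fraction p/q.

Pairs whose geodesics pass through Wiremu — Uma–Pablo: 1; Dmitri–Pablo: 1; Chioma–Pablo: 1; Pablo–Dee: 1; Pablo–Mona: 1; Pablo–Nora: 2/2.
All other pairs contribute 0.
Summing the contributions gives betweenness(Wiremu) = 6.

6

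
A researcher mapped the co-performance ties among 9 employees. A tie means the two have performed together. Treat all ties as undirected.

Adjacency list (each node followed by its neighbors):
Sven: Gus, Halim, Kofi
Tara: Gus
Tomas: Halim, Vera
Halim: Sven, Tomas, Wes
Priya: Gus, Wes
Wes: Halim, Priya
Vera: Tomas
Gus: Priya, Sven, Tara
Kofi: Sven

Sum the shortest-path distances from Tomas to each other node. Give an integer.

Distances from Tomas: Gus:3, Halim:1, Kofi:3, Priya:3, Sven:2, Tara:4, Vera:1, Wes:2.
Sum = 3 + 1 + 3 + 3 + 2 + 4 + 1 + 2 = 19.

19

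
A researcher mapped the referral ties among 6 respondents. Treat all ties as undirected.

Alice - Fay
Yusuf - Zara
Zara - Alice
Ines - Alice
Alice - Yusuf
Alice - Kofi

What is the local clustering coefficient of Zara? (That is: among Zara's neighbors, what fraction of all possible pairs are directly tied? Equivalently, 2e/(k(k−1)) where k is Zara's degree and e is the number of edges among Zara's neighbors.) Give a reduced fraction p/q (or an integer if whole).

1

Zara's neighbors: Alice and Yusuf (k = 2).
Possible neighbor pairs: C(2,2) = 1. Edges among them: Alice–Yusuf → e = 1.
Clustering(Zara) = 1/1.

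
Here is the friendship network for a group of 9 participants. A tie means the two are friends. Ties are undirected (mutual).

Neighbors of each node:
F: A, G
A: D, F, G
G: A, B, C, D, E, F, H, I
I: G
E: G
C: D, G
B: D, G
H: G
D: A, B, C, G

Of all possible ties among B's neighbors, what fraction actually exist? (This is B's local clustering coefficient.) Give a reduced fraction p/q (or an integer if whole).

B's neighbors: D and G (k = 2).
Possible neighbor pairs: C(2,2) = 1. Edges among them: D–G → e = 1.
Clustering(B) = 1/1.

1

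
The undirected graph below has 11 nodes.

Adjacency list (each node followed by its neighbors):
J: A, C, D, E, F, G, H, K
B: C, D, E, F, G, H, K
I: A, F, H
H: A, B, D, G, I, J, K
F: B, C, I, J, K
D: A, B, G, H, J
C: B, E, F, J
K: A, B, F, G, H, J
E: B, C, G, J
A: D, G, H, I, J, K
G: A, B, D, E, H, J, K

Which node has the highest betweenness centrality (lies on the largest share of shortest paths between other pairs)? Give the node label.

J

Unnormalized betweenness of each node: A:127/60, B:68/15, C:101/168, D:11/28, E:10/21, F:169/56, G:82/35, H:2633/840, I:7/12, J:779/120, K:55/42.
J has the largest value, 779/120, making it the main broker — the node through which the most shortest paths run.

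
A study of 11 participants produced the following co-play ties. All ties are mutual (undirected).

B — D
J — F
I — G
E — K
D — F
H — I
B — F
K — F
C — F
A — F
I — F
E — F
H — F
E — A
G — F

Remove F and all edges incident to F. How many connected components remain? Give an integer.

Without F, the remaining ties split the others into: {A, E, K}; {B, D}; {C}; {G, H, I}; {J}.
That's 5 separate components.

5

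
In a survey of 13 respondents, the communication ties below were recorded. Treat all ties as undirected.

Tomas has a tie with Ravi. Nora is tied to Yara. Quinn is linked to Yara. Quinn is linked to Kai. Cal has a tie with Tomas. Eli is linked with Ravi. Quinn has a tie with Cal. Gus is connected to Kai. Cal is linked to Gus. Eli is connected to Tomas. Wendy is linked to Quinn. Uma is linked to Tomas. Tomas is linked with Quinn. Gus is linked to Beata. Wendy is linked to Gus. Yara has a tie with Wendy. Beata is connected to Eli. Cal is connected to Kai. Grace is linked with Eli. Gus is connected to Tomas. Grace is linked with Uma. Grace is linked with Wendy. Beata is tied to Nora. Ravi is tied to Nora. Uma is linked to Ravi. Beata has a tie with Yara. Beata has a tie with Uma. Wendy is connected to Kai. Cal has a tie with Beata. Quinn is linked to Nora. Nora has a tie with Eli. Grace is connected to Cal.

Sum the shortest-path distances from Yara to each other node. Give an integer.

20

Distances from Yara: Beata:1, Cal:2, Eli:2, Grace:2, Gus:2, Kai:2, Nora:1, Quinn:1, Ravi:2, Tomas:2, Uma:2, Wendy:1.
Sum = 1 + 2 + 2 + 2 + 2 + 2 + 1 + 1 + 2 + 2 + 2 + 1 = 20.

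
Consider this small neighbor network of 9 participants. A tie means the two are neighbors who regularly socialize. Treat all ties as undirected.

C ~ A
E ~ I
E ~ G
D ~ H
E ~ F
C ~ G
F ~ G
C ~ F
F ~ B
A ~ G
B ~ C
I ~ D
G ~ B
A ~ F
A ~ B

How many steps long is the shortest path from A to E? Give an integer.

One shortest route is A – F – E, which uses 2 edges, and A and E are not directly tied, so nothing shorter exists. So d(A,E) = 2.

2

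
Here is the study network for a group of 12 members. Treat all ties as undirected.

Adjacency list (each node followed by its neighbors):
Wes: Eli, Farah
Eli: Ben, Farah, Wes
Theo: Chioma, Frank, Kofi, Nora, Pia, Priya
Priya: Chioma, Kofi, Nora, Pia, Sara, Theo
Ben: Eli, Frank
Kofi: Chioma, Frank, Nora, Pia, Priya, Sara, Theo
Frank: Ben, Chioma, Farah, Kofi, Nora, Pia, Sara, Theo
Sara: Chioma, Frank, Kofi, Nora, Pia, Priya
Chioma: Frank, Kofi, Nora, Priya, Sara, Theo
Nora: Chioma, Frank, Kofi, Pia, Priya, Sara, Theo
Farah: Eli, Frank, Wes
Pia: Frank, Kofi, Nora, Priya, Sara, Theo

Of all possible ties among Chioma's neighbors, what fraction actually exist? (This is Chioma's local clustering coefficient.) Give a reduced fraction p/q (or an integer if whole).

Chioma's neighbors: Frank, Kofi, Nora, Priya, Sara, and Theo (k = 6).
Possible neighbor pairs: C(6,2) = 15. Edges among them: Frank–Kofi, Frank–Nora, Frank–Sara, Frank–Theo, Kofi–Nora, Kofi–Priya, Kofi–Sara, Kofi–Theo, Nora–Priya, Nora–Sara, Nora–Theo, Priya–Sara, Priya–Theo → e = 13.
Clustering(Chioma) = 13/15.

13/15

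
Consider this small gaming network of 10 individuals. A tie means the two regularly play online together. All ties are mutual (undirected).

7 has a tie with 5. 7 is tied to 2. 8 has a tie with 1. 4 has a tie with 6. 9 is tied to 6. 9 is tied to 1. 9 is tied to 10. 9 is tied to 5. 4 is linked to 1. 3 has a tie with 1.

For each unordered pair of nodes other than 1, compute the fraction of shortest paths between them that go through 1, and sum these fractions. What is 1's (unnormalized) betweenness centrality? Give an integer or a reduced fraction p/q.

35/2

Pairs whose geodesics pass through 1 — 4–9: 1/2; 4–7: 1/2; 4–8: 1; 4–2: 1/2; 4–10: 1/2; 4–3: 1; 4–5: 1/2; 9–8: 1; 9–3: 1; 6–8: 2/2; 6–3: 2/2; 7–8: 1; 7–3: 1; 8–2: 1 … (+6 more pairs).
All other pairs contribute 0.
Summing the contributions gives betweenness(1) = 35/2.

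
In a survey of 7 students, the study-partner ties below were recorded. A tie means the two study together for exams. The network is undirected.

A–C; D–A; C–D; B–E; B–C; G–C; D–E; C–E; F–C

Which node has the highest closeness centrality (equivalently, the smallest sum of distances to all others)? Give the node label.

Farness (sum of distances to all others) for each node — A:10, B:10, C:6, D:9, E:9, F:11, G:11.
The smallest farness is 6, for C, so C has the highest closeness.

C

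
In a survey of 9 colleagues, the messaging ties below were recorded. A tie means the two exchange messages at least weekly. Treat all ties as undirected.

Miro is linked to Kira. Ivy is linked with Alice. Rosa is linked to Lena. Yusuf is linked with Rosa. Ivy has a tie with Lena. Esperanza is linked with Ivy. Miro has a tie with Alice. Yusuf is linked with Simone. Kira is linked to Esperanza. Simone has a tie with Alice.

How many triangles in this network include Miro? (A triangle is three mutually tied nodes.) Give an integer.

0

Miro's neighbors are Alice and Kira, but none of them are tied to each other, so no triangle contains Miro.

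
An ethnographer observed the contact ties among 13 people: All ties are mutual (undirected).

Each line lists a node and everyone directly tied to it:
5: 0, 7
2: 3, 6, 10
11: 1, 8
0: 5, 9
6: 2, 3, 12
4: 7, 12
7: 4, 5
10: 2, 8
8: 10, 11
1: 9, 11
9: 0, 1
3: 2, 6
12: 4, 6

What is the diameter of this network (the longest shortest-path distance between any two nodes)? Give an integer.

6

Eccentricity of each node (its greatest distance to any other): 0:6, 1:6, 2:6, 3:6, 4:6, 5:6, 6:6, 7:6, 8:6, 9:6, 10:6, 11:6, 12:6.
The maximum eccentricity is 6, realized for instance by the pair 2–0 via 2 – 10 – 8 – 11 – 1 – 9 – 0. So the diameter is 6.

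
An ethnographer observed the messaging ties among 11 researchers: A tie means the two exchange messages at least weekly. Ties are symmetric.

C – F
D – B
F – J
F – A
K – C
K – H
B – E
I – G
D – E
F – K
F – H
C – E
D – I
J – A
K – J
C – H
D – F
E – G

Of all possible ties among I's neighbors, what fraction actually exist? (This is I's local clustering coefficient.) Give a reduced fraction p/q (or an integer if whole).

0

I's neighbors: D and G (k = 2).
Possible neighbor pairs: C(2,2) = 1. Edges among them: none → e = 0.
Clustering(I) = 0/1.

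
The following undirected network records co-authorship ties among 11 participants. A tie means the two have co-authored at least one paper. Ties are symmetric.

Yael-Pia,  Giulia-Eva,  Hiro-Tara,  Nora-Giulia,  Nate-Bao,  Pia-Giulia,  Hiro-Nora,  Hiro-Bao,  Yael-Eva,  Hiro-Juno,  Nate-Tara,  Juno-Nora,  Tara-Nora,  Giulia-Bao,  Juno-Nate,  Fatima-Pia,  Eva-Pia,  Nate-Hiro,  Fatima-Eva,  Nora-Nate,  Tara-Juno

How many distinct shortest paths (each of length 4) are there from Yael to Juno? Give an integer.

The shortest distance is 4. The length-4 paths are: Yael–Eva–Giulia–Nora–Juno; Yael–Pia–Giulia–Nora–Juno.
That gives 2 distinct shortest paths.

2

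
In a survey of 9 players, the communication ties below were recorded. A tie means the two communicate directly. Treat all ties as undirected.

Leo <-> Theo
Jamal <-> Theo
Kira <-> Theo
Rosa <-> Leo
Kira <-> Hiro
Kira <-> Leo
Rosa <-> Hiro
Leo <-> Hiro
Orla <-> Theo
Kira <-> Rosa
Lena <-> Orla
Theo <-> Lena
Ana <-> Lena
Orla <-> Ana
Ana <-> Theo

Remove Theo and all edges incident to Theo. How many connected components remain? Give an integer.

3

Without Theo, the remaining ties split the others into: {Hiro, Kira, Leo, Rosa}; {Ana, Lena, Orla}; {Jamal}.
That's 3 separate components.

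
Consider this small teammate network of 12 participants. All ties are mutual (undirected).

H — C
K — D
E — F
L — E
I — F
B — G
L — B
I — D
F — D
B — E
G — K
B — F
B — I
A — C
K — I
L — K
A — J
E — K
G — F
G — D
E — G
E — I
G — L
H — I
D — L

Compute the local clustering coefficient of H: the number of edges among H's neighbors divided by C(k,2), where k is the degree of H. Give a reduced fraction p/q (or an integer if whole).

0

H's neighbors: C and I (k = 2).
Possible neighbor pairs: C(2,2) = 1. Edges among them: none → e = 0.
Clustering(H) = 0/1.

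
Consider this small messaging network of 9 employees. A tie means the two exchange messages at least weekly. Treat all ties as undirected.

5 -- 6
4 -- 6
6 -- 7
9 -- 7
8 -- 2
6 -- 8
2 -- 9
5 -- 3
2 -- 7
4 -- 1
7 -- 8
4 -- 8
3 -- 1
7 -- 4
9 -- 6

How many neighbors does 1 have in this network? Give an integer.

1 is directly tied to 3 and 4. That is 2 neighbors, so the degree of 1 is 2.

2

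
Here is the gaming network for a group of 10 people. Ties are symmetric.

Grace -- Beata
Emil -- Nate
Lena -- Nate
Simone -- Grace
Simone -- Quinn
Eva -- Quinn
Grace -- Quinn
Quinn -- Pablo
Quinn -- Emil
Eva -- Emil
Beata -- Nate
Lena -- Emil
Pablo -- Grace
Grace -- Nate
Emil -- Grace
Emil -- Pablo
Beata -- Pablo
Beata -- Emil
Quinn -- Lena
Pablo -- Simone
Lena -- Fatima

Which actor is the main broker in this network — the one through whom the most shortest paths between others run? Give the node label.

Unnormalized betweenness of each node: Beata:1/3, Emil:23/3, Eva:0, Fatima:0, Grace:17/6, Lena:25/3, Nate:5/3, Pablo:7/6, Quinn:7, Simone:0.
Lena has the largest value, 25/3, making it the main broker — the node through which the most shortest paths run.

Lena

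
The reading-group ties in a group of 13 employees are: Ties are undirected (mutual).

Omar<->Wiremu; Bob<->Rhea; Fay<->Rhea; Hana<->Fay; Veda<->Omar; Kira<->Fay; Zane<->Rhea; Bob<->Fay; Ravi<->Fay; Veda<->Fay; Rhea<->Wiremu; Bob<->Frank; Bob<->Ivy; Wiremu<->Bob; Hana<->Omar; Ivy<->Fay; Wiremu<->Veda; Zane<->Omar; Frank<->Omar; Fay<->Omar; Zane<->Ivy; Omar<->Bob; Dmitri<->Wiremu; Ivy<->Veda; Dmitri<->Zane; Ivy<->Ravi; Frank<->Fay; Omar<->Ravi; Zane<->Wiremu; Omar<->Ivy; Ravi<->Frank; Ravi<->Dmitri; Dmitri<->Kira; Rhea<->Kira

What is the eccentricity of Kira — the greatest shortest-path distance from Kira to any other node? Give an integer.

2

Distances from Kira: Bob:2, Dmitri:1, Fay:1, Frank:2, Hana:2, Ivy:2, Omar:2, Ravi:2, Rhea:1, Veda:2, Wiremu:2, Zane:2.
The largest is 2 (to Zane, Bob, Wiremu, Ravi, Ivy, Frank, Veda, Omar, and Hana), so the eccentricity of Kira is 2.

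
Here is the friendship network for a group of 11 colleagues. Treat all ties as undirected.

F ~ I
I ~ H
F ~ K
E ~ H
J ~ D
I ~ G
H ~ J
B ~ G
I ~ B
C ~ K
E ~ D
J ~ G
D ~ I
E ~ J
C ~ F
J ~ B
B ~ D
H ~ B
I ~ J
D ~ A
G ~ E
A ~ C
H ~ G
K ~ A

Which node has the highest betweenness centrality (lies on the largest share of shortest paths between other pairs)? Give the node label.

I

Unnormalized betweenness of each node: A:6, B:1, C:1/2, D:43/4, E:1, F:8, G:3/4, H:3/4, I:13, J:7/4, K:1/2.
I has the largest value, 13, making it the main broker — the node through which the most shortest paths run.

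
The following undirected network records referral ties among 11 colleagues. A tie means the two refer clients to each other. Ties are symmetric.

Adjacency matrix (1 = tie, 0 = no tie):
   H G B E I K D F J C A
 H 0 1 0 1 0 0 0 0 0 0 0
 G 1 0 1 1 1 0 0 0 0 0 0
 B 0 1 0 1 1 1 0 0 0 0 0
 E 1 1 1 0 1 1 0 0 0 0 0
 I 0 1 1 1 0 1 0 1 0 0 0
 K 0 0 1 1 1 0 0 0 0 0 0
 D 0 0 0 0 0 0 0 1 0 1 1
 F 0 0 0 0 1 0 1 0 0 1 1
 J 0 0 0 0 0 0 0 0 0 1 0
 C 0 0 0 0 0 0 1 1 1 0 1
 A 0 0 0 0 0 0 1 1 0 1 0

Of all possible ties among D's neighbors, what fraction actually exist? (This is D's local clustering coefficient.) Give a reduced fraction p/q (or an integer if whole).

1

D's neighbors: A, C, and F (k = 3).
Possible neighbor pairs: C(3,2) = 3. Edges among them: A–C, A–F, C–F → e = 3.
Clustering(D) = 3/3 = 1.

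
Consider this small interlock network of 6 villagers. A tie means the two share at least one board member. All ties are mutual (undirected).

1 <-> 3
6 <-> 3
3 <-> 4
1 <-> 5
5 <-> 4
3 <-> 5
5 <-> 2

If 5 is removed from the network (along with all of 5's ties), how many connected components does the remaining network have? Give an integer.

2

Without 5, the remaining ties split the others into: {1, 3, 4, 6}; {2}.
That's 2 separate components.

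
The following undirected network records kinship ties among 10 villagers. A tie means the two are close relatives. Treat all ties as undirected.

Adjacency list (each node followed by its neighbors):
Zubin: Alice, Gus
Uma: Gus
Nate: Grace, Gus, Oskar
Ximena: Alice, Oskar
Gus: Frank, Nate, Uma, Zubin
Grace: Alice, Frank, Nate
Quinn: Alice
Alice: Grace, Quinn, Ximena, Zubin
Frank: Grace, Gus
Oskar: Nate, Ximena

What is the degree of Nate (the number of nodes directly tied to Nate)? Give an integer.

Nate is directly tied to Grace, Gus, and Oskar. That is 3 neighbors, so the degree of Nate is 3.

3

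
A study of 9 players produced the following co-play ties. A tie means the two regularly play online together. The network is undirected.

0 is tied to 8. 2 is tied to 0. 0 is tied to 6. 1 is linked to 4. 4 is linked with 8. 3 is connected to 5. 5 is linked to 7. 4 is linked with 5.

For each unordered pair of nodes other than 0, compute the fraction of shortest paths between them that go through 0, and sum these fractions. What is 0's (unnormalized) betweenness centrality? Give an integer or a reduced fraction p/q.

13

Pairs whose geodesics pass through 0 — 3–2: 1; 3–6: 1; 1–2: 1; 1–6: 1; 2–4: 1; 2–6: 1; 2–5: 1; 2–7: 1; 2–8: 1; 4–6: 1; 6–5: 1; 6–7: 1; 6–8: 1.
All other pairs contribute 0.
Summing the contributions gives betweenness(0) = 13.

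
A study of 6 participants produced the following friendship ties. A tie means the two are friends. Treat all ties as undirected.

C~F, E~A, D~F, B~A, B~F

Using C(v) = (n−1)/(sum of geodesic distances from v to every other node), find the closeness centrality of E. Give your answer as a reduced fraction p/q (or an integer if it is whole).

Distances from E: A:1, B:2, C:4, D:4, F:3. Sum = 14.
n = 6, so closeness = 5/14.

5/14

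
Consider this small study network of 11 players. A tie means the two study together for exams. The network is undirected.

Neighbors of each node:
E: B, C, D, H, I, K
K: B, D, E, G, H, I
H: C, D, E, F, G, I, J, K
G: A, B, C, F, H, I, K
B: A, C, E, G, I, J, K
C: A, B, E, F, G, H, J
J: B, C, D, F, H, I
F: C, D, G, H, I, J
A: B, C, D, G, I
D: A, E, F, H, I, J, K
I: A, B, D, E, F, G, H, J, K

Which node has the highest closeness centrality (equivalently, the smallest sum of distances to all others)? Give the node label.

I

Farness (sum of distances to all others) for each node — A:15, B:13, C:13, D:13, E:14, F:14, G:13, H:12, I:11, J:14, K:14.
The smallest farness is 11, for I, so I has the highest closeness.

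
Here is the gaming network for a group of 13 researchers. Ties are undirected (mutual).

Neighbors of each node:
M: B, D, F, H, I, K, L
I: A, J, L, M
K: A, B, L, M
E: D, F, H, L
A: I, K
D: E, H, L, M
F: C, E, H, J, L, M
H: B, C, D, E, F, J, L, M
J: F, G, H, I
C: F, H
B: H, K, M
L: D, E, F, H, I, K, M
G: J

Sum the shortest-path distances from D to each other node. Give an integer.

Distances from D: A:3, B:2, C:2, E:1, F:2, G:3, H:1, I:2, J:2, K:2, L:1, M:1.
Sum = 3 + 2 + 2 + 1 + 2 + 3 + 1 + 2 + 2 + 2 + 1 + 1 = 22.

22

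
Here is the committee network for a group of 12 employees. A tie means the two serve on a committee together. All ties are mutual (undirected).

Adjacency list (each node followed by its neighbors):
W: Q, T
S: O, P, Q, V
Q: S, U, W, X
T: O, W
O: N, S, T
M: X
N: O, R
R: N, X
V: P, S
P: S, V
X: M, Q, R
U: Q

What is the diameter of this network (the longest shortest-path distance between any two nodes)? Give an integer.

Eccentricity of each node (its greatest distance to any other): M:4, N:4, O:4, P:4, Q:3, R:4, S:3, T:4, U:4, V:4, W:3, X:3.
The maximum eccentricity is 4, realized for instance by the pair O–M via O – S – Q – X – M. So the diameter is 4.

4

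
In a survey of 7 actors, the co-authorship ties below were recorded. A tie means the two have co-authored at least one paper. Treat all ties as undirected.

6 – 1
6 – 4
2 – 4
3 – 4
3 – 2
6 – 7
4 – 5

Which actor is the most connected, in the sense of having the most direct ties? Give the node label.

Degrees — 1:1, 2:2, 3:2, 4:4, 5:1, 6:3, 7:1.
The maximum is 4, attained only by 4.

4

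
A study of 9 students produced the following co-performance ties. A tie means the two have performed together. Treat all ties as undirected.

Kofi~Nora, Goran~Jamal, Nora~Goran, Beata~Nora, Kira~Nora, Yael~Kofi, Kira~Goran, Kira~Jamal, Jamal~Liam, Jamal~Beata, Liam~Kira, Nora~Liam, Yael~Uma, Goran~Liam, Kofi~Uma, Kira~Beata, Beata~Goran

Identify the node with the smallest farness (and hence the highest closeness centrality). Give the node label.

Nora

Farness (sum of distances to all others) for each node — Beata:14, Goran:13, Jamal:17, Kira:13, Kofi:14, Liam:14, Nora:11, Uma:20, Yael:20.
The smallest farness is 11, for Nora, so Nora has the highest closeness.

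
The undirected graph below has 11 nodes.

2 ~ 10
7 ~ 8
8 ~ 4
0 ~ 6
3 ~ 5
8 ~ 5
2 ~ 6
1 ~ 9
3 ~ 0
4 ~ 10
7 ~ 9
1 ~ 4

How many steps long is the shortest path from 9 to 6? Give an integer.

5

One shortest route is 9 – 1 – 4 – 10 – 2 – 6, which uses 5 edges, and at distance 4 from 9 we only reach {2, 3}, which does not include 6. So d(9,6) = 5.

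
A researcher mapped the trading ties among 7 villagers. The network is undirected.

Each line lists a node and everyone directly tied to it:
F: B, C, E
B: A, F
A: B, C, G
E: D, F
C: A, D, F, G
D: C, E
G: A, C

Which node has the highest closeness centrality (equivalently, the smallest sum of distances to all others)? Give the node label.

C

Farness (sum of distances to all others) for each node — A:10, B:11, C:8, D:11, E:12, F:9, G:11.
The smallest farness is 8, for C, so C has the highest closeness.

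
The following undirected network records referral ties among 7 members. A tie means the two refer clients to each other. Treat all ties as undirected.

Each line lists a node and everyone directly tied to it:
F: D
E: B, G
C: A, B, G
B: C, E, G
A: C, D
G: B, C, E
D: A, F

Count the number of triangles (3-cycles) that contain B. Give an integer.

2

B's neighbors: C, E, and G.
Neighbor pairs that are themselves tied: B–C–G; B–E–G. Each forms one triangle with B, for 2 in total.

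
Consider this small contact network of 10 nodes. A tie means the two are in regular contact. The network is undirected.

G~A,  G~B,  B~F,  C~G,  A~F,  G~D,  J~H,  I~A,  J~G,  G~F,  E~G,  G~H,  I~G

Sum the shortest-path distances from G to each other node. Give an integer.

9

Distances from G: A:1, B:1, C:1, D:1, E:1, F:1, H:1, I:1, J:1.
Sum = 1 + 1 + 1 + 1 + 1 + 1 + 1 + 1 + 1 = 9.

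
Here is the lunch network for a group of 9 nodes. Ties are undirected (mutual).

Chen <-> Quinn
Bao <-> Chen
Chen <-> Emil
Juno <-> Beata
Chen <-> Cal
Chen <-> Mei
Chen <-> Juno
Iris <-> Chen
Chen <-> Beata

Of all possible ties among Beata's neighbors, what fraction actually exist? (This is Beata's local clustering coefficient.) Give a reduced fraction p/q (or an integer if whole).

1

Beata's neighbors: Chen and Juno (k = 2).
Possible neighbor pairs: C(2,2) = 1. Edges among them: Chen–Juno → e = 1.
Clustering(Beata) = 1/1.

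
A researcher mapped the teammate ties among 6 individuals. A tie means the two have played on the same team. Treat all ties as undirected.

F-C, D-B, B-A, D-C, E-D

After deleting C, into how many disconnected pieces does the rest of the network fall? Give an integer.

Without C, the remaining ties split the others into: {A, B, D, E}; {F}.
That's 2 separate components.

2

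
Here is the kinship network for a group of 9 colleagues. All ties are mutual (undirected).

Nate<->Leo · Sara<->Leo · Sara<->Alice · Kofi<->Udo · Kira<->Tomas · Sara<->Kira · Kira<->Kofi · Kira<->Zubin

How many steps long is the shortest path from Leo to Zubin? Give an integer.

One shortest route is Leo – Sara – Kira – Zubin, which uses 3 edges, and at distance 2 from Leo we only reach {Alice, Kira}, which does not include Zubin. So d(Leo,Zubin) = 3.

3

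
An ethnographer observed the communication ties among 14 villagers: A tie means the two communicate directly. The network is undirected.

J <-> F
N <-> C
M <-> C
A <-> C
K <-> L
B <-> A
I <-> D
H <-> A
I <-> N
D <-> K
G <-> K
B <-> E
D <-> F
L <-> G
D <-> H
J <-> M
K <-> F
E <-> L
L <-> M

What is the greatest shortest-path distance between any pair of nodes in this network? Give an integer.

Eccentricity of each node (its greatest distance to any other): A:4, B:4, C:3, D:3, E:4, F:4, G:4, H:3, I:4, J:4, K:3, L:3, M:3, N:4.
The maximum eccentricity is 4, realized for instance by the pair G–A via G – L – M – C – A. So the diameter is 4.

4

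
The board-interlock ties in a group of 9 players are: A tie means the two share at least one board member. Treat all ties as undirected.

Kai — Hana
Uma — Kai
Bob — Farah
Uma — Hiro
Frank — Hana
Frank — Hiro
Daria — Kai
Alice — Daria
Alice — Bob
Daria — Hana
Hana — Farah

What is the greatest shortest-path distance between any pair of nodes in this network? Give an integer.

Eccentricity of each node (its greatest distance to any other): Alice:4, Bob:4, Daria:3, Farah:3, Frank:3, Hana:2, Hiro:4, Kai:3, Uma:4.
The maximum eccentricity is 4, realized for instance by the pair Alice–Hiro via Alice – Daria – Kai – Uma – Hiro. So the diameter is 4.

4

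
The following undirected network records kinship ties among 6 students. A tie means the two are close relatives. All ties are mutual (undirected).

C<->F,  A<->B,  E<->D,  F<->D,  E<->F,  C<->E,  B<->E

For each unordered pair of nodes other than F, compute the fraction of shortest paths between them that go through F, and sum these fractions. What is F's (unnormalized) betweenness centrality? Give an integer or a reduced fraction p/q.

1/2

Pairs whose geodesics pass through F — D–C: 1/2.
All other pairs contribute 0.
Summing the contributions gives betweenness(F) = 1/2.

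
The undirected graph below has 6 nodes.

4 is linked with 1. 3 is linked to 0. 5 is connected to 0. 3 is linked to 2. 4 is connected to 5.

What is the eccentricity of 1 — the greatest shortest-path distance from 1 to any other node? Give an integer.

Distances from 1: 0:3, 2:5, 3:4, 4:1, 5:2.
The largest is 5 (to 2), so the eccentricity of 1 is 5.

5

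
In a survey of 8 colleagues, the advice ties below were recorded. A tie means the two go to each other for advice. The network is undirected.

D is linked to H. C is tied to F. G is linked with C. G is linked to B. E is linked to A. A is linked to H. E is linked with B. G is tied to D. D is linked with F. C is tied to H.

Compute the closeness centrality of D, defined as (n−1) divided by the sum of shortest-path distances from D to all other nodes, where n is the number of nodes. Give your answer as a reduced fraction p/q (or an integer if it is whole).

Distances from D: A:2, B:2, C:2, E:3, F:1, G:1, H:1. Sum = 12.
n = 8, so closeness = 7/12.

7/12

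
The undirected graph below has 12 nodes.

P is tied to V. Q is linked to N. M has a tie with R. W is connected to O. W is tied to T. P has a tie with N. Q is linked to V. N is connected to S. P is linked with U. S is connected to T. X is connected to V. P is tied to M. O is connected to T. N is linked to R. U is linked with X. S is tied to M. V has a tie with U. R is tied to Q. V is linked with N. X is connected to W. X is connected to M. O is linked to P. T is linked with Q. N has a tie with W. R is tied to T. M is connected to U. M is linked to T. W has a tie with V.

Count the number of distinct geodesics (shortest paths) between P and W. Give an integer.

The shortest distance is 2. The length-2 paths are: P–N–W; P–V–W; P–O–W.
That gives 3 distinct shortest paths.

3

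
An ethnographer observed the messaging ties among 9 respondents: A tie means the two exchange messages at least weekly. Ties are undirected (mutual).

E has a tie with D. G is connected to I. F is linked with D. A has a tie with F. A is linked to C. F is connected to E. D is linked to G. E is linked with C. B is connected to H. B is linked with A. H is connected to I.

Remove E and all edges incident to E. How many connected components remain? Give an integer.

1

E's neighbors (C, D, and F) remain reachable from one another through other ties, so the rest of the network stays in one piece.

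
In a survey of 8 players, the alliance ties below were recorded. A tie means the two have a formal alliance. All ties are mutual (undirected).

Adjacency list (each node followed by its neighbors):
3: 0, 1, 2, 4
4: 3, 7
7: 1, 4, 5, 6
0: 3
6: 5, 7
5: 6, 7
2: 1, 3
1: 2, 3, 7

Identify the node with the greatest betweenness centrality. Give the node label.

7

Unnormalized betweenness of each node: 0:0, 1:6, 2:0, 3:15/2, 4:3, 5:0, 6:0, 7:21/2.
7 has the largest value, 21/2, making it the main broker — the node through which the most shortest paths run.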